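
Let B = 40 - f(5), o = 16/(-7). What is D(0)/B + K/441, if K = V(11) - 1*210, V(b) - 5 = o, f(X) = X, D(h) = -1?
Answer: -7696/15435 ≈ -0.49861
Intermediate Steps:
o = -16/7 (o = 16*(-⅐) = -16/7 ≈ -2.2857)
V(b) = 19/7 (V(b) = 5 - 16/7 = 19/7)
K = -1451/7 (K = 19/7 - 1*210 = 19/7 - 210 = -1451/7 ≈ -207.29)
B = 35 (B = 40 - 1*5 = 40 - 5 = 35)
D(0)/B + K/441 = -1/35 - 1451/7/441 = -1*1/35 - 1451/7*1/441 = -1/35 - 1451/3087 = -7696/15435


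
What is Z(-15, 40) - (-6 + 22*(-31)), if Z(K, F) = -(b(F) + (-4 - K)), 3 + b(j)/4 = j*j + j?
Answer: -5871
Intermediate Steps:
b(j) = -12 + 4*j + 4*j² (b(j) = -12 + 4*(j*j + j) = -12 + 4*(j² + j) = -12 + 4*(j + j²) = -12 + (4*j + 4*j²) = -12 + 4*j + 4*j²)
Z(K, F) = 16 + K - 4*F - 4*F² (Z(K, F) = -((-12 + 4*F + 4*F²) + (-4 - K)) = -(-16 - K + 4*F + 4*F²) = 16 + K - 4*F - 4*F²)
Z(-15, 40) - (-6 + 22*(-31)) = (16 - 15 - 4*40 - 4*40²) - (-6 + 22*(-31)) = (16 - 15 - 160 - 4*1600) - (-6 - 682) = (16 - 15 - 160 - 6400) - 1*(-688) = -6559 + 688 = -5871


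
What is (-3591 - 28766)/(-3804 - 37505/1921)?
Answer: 62157797/7344989 ≈ 8.4626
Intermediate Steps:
(-3591 - 28766)/(-3804 - 37505/1921) = -32357/(-3804 - 37505*1/1921) = -32357/(-3804 - 37505/1921) = -32357/(-7344989/1921) = -32357*(-1921/7344989) = 62157797/7344989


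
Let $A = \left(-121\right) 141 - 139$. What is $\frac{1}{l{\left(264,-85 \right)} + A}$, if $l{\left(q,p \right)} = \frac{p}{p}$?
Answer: $- \frac{1}{17199} \approx -5.8143 \cdot 10^{-5}$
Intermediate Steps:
$A = -17200$ ($A = -17061 - 139 = -17200$)
$l{\left(q,p \right)} = 1$
$\frac{1}{l{\left(264,-85 \right)} + A} = \frac{1}{1 - 17200} = \frac{1}{-17199} = - \frac{1}{17199}$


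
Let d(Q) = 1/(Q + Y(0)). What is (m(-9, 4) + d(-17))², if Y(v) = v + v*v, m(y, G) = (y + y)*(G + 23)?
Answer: 68277169/289 ≈ 2.3625e+5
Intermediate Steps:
m(y, G) = 2*y*(23 + G) (m(y, G) = (2*y)*(23 + G) = 2*y*(23 + G))
Y(v) = v + v²
d(Q) = 1/Q (d(Q) = 1/(Q + 0*(1 + 0)) = 1/(Q + 0*1) = 1/(Q + 0) = 1/Q)
(m(-9, 4) + d(-17))² = (2*(-9)*(23 + 4) + 1/(-17))² = (2*(-9)*27 - 1/17)² = (-486 - 1/17)² = (-8263/17)² = 68277169/289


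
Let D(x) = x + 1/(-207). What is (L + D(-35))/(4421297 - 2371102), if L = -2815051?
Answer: -582722803/424390365 ≈ -1.3731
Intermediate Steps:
D(x) = -1/207 + x (D(x) = x - 1/207 = -1/207 + x)
(L + D(-35))/(4421297 - 2371102) = (-2815051 + (-1/207 - 35))/(4421297 - 2371102) = (-2815051 - 7246/207)/2050195 = -582722803/207*1/2050195 = -582722803/424390365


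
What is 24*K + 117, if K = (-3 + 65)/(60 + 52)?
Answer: 912/7 ≈ 130.29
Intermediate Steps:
K = 31/56 (K = 62/112 = 62*(1/112) = 31/56 ≈ 0.55357)
24*K + 117 = 24*(31/56) + 117 = 93/7 + 117 = 912/7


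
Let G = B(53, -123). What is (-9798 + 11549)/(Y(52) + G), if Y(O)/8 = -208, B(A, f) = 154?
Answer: -1751/1510 ≈ -1.1596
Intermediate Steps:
G = 154
Y(O) = -1664 (Y(O) = 8*(-208) = -1664)
(-9798 + 11549)/(Y(52) + G) = (-9798 + 11549)/(-1664 + 154) = 1751/(-1510) = 1751*(-1/1510) = -1751/1510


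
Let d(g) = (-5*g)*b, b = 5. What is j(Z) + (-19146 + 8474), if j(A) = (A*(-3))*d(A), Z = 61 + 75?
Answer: 1376528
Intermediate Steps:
Z = 136
d(g) = -25*g (d(g) = -5*g*5 = -25*g)
j(A) = 75*A**2 (j(A) = (A*(-3))*(-25*A) = (-3*A)*(-25*A) = 75*A**2)
j(Z) + (-19146 + 8474) = 75*136**2 + (-19146 + 8474) = 75*18496 - 10672 = 1387200 - 10672 = 1376528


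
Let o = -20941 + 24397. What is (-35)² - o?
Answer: -2231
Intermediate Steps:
o = 3456
(-35)² - o = (-35)² - 1*3456 = 1225 - 3456 = -2231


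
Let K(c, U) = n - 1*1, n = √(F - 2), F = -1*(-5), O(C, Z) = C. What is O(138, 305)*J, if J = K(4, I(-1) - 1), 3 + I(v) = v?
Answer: -138 + 138*√3 ≈ 101.02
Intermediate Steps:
F = 5
I(v) = -3 + v
n = √3 (n = √(5 - 2) = √3 ≈ 1.7320)
K(c, U) = -1 + √3 (K(c, U) = √3 - 1*1 = √3 - 1 = -1 + √3)
J = -1 + √3 ≈ 0.73205
O(138, 305)*J = 138*(-1 + √3) = -138 + 138*√3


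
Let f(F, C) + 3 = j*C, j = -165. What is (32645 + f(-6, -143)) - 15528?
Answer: 40709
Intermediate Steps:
f(F, C) = -3 - 165*C
(32645 + f(-6, -143)) - 15528 = (32645 + (-3 - 165*(-143))) - 15528 = (32645 + (-3 + 23595)) - 15528 = (32645 + 23592) - 15528 = 56237 - 15528 = 40709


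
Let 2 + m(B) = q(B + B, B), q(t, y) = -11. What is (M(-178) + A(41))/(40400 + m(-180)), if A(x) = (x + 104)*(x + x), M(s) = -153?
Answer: 11737/40387 ≈ 0.29061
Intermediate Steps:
m(B) = -13 (m(B) = -2 - 11 = -13)
A(x) = 2*x*(104 + x) (A(x) = (104 + x)*(2*x) = 2*x*(104 + x))
(M(-178) + A(41))/(40400 + m(-180)) = (-153 + 2*41*(104 + 41))/(40400 - 13) = (-153 + 2*41*145)/40387 = (-153 + 11890)*(1/40387) = 11737*(1/40387) = 11737/40387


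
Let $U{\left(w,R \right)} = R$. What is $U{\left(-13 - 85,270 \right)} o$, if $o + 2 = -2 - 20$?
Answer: $-6480$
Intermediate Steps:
$o = -24$ ($o = -2 - 22 = -24$)
$U{\left(-13 - 85,270 \right)} o = 270 \left(-24\right) = -6480$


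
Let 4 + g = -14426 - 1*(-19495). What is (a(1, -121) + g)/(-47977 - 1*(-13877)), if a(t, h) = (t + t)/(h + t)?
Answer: -303899/2046000 ≈ -0.14853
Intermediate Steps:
a(t, h) = 2*t/(h + t) (a(t, h) = (2*t)/(h + t) = 2*t/(h + t))
g = 5065 (g = -4 + (-14426 - 1*(-19495)) = -4 + (-14426 + 19495) = -4 + 5069 = 5065)
(a(1, -121) + g)/(-47977 - 1*(-13877)) = (2*1/(-121 + 1) + 5065)/(-47977 - 1*(-13877)) = (2*1/(-120) + 5065)/(-47977 + 13877) = (2*1*(-1/120) + 5065)/(-34100) = (-1/60 + 5065)*(-1/34100) = (303899/60)*(-1/34100) = -303899/2046000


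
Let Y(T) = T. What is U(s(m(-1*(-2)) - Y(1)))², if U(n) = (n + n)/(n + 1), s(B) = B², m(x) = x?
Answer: 1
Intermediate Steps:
U(n) = 2*n/(1 + n) (U(n) = (2*n)/(1 + n) = 2*n/(1 + n))
U(s(m(-1*(-2)) - Y(1)))² = (2*(-1*(-2) - 1*1)²/(1 + (-1*(-2) - 1*1)²))² = (2*(2 - 1)²/(1 + (2 - 1)²))² = (2*1²/(1 + 1²))² = (2*1/(1 + 1))² = (2*1/2)² = (2*1*(½))² = 1² = 1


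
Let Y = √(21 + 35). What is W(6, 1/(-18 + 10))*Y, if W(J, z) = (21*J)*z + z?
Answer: -127*√14/4 ≈ -118.80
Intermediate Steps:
W(J, z) = z + 21*J*z (W(J, z) = 21*J*z + z = z + 21*J*z)
Y = 2*√14 (Y = √56 = 2*√14 ≈ 7.4833)
W(6, 1/(-18 + 10))*Y = ((1 + 21*6)/(-18 + 10))*(2*√14) = ((1 + 126)/(-8))*(2*√14) = (-⅛*127)*(2*√14) = -127*√14/4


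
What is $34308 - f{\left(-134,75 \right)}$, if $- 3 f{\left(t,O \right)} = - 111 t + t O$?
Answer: $35916$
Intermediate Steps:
$f{\left(t,O \right)} = 37 t - \frac{O t}{3}$ ($f{\left(t,O \right)} = - \frac{- 111 t + t O}{3} = - \frac{- 111 t + O t}{3} = 37 t - \frac{O t}{3}$)
$34308 - f{\left(-134,75 \right)} = 34308 - \frac{1}{3} \left(-134\right) \left(111 - 75\right) = 34308 - \frac{1}{3} \left(-134\right) 36 = 34308 - -1608 = 34308 + 1608 = 35916$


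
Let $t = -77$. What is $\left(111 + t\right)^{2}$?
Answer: $1156$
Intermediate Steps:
$\left(111 + t\right)^{2} = \left(111 - 77\right)^{2} = 34^{2} = 1156$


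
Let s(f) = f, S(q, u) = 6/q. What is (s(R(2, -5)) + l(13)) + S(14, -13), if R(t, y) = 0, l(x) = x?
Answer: 94/7 ≈ 13.429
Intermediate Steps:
(s(R(2, -5)) + l(13)) + S(14, -13) = (0 + 13) + 6/14 = 13 + 6*(1/14) = 13 + 3/7 = 94/7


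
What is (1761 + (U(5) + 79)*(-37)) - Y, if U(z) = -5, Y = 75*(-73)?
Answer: 4498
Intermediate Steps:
Y = -5475
(1761 + (U(5) + 79)*(-37)) - Y = (1761 + (-5 + 79)*(-37)) - 1*(-5475) = (1761 + 74*(-37)) + 5475 = (1761 - 2738) + 5475 = -977 + 5475 = 4498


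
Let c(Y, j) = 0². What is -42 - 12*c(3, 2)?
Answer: -42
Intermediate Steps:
c(Y, j) = 0
-42 - 12*c(3, 2) = -42 - 12*0 = -42 + 0 = -42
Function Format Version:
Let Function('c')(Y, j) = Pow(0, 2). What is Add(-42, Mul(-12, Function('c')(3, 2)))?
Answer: -42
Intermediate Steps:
Function('c')(Y, j) = 0
Add(-42, Mul(-12, Function('c')(3, 2))) = Add(-42, Mul(-12, 0)) = Add(-42, 0) = -42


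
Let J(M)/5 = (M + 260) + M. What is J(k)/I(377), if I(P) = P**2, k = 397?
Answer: 5270/142129 ≈ 0.037079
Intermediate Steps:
J(M) = 1300 + 10*M (J(M) = 5*((M + 260) + M) = 5*((260 + M) + M) = 5*(260 + 2*M) = 1300 + 10*M)
J(k)/I(377) = (1300 + 10*397)/(377**2) = (1300 + 3970)/142129 = 5270*(1/142129) = 5270/142129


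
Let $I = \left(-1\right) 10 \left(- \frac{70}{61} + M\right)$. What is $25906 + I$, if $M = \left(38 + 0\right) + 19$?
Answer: $\frac{1546196}{61} \approx 25347.0$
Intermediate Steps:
$M = 57$ ($M = 38 + 19 = 57$)
$I = - \frac{34070}{61}$ ($I = \left(-1\right) 10 \left(- \frac{70}{61} + 57\right) = - 10 \left(\left(-70\right) \frac{1}{61} + 57\right) = - 10 \left(- \frac{70}{61} + 57\right) = \left(-10\right) \frac{3407}{61} = - \frac{34070}{61} \approx -558.52$)
$25906 + I = 25906 - \frac{34070}{61} = \frac{1546196}{61}$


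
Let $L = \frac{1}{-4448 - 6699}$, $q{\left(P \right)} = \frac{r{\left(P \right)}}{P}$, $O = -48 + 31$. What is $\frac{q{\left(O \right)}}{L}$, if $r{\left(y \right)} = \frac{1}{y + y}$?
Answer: $- \frac{11147}{578} \approx -19.285$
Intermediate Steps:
$O = -17$
$r{\left(y \right)} = \frac{1}{2 y}$
$q{\left(P \right)} = \frac{1}{2 P^{2}}$ ($q{\left(P \right)} = \frac{\frac{1}{2} \frac{1}{P}}{P} = \frac{1}{2 P^{2}}$)
$L = - \frac{1}{11147}$ ($L = \frac{1}{-11147} = - \frac{1}{11147} \approx -8.971 \cdot 10^{-5}$)
$\frac{q{\left(O \right)}}{L} = \frac{\frac{1}{2} \cdot \frac{1}{289}}{- \frac{1}{11147}} = \frac{1}{2} \cdot \frac{1}{289} \left(-11147\right) = \frac{1}{578} \left(-11147\right) = - \frac{11147}{578}$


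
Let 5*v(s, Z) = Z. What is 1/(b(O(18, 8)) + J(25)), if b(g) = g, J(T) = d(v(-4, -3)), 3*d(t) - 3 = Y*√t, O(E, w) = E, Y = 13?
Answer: 285/5584 - 13*I*√15/5584 ≈ 0.051039 - 0.0090166*I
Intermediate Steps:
v(s, Z) = Z/5
d(t) = 1 + 13*√t/3 (d(t) = 1 + (13*√t)/3 = 1 + 13*√t/3)
J(T) = 1 + 13*I*√15/15 (J(T) = 1 + 13*√((⅕)*(-3))/3 = 1 + 13*√(-⅗)/3 = 1 + 13*(I*√15/5)/3 = 1 + 13*I*√15/15)
1/(b(O(18, 8)) + J(25)) = 1/(18 + (1 + 13*I*√15/15)) = 1/(19 + 13*I*√15/15)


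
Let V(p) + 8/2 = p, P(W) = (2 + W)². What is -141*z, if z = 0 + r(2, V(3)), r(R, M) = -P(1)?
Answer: 1269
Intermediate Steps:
V(p) = -4 + p
r(R, M) = -9 (r(R, M) = -(2 + 1)² = -1*3² = -1*9 = -9)
z = -9 (z = 0 - 9 = -9)
-141*z = -141*(-9) = 1269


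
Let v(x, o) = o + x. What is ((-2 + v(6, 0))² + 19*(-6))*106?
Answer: -10388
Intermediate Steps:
((-2 + v(6, 0))² + 19*(-6))*106 = ((-2 + (0 + 6))² + 19*(-6))*106 = ((-2 + 6)² - 114)*106 = (4² - 114)*106 = (16 - 114)*106 = -98*106 = -10388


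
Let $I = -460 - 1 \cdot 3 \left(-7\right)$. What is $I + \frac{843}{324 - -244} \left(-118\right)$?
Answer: $- \frac{174413}{284} \approx -614.13$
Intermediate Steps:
$I = -439$ ($I = -460 - 3 \left(-7\right) = -460 - -21 = -460 + 21 = -439$)
$I + \frac{843}{324 - -244} \left(-118\right) = -439 + \frac{843}{324 - -244} \left(-118\right) = -439 + \frac{843}{324 + 244} \left(-118\right) = -439 + \frac{843}{568} \left(-118\right) = -439 - \frac{49737}{284} = - \frac{174413}{284}$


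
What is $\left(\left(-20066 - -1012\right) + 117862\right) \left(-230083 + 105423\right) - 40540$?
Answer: $-12317445820$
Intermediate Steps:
$\left(\left(-20066 - -1012\right) + 117862\right) \left(-230083 + 105423\right) - 40540 = \left(\left(-20066 + 1012\right) + 117862\right) \left(-124660\right) - 40540 = \left(-19054 + 117862\right) \left(-124660\right) - 40540 = 98808 \left(-124660\right) - 40540 = -12317405280 - 40540 = -12317445820$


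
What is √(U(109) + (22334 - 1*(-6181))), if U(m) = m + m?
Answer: √28733 ≈ 169.51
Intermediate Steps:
U(m) = 2*m
√(U(109) + (22334 - 1*(-6181))) = √(2*109 + (22334 - 1*(-6181))) = √(218 + (22334 + 6181)) = √(218 + 28515) = √28733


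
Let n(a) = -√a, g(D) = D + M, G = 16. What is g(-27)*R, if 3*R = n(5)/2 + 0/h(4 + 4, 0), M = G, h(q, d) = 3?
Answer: 11*√5/6 ≈ 4.0995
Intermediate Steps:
M = 16
g(D) = 16 + D (g(D) = D + 16 = 16 + D)
R = -√5/6 (R = (-√5/2 + 0/3)/3 = (-√5*(½) + 0*(⅓))/3 = (-√5/2 + 0)/3 = (-√5/2)/3 = -√5/6 ≈ -0.37268)
g(-27)*R = (16 - 27)*(-√5/6) = -(-11)*√5/6 = 11*√5/6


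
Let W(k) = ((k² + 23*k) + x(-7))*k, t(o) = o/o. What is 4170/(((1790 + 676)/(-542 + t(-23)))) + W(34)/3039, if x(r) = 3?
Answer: -371841757/416343 ≈ -893.11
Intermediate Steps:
t(o) = 1
W(k) = k*(3 + k² + 23*k) (W(k) = ((k² + 23*k) + 3)*k = (3 + k² + 23*k)*k = k*(3 + k² + 23*k))
4170/(((1790 + 676)/(-542 + t(-23)))) + W(34)/3039 = 4170/(((1790 + 676)/(-542 + 1))) + (34*(3 + 34² + 23*34))/3039 = 4170/((2466/(-541))) + (34*(3 + 1156 + 782))*(1/3039) = 4170/((2466*(-1/541))) + (34*1941)*(1/3039) = 4170/(-2466/541) + 65994*(1/3039) = 4170*(-541/2466) + 21998/1013 = -375995/411 + 21998/1013 = -371841757/416343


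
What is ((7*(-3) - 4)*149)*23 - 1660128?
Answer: -1745803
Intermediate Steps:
((7*(-3) - 4)*149)*23 - 1660128 = ((-21 - 4)*149)*23 - 1660128 = -25*149*23 - 1660128 = -3725*23 - 1660128 = -85675 - 1660128 = -1745803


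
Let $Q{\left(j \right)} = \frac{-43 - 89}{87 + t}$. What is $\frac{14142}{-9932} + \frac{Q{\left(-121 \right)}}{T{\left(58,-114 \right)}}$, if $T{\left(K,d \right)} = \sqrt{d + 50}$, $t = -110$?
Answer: $- \frac{7071}{4966} - \frac{33 i}{46} \approx -1.4239 - 0.71739 i$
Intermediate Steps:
$T{\left(K,d \right)} = \sqrt{50 + d}$
$Q{\left(j \right)} = \frac{132}{23}$ ($Q{\left(j \right)} = \frac{-43 - 89}{87 - 110} = - \frac{132}{-23} = \left(-132\right) \left(- \frac{1}{23}\right) = \frac{132}{23}$)
$\frac{14142}{-9932} + \frac{Q{\left(-121 \right)}}{T{\left(58,-114 \right)}} = \frac{14142}{-9932} + \frac{132}{23 \sqrt{50 - 114}} = 14142 \left(- \frac{1}{9932}\right) + \frac{132}{23 \sqrt{-64}} = - \frac{7071}{4966} + \frac{132}{23 \cdot 8 i} = - \frac{7071}{4966} + \frac{132 \left(- \frac{i}{8}\right)}{23} = - \frac{7071}{4966} - \frac{33 i}{46}$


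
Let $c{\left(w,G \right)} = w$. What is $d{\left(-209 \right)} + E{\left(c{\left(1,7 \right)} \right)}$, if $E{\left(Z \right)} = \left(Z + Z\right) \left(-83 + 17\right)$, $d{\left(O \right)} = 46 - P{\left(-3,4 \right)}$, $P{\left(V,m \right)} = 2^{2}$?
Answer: $-90$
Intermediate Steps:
$P{\left(V,m \right)} = 4$
$d{\left(O \right)} = 42$ ($d{\left(O \right)} = 46 - 4 = 42$)
$E{\left(Z \right)} = - 132 Z$ ($E{\left(Z \right)} = 2 Z \left(-66\right) = - 132 Z$)
$d{\left(-209 \right)} + E{\left(c{\left(1,7 \right)} \right)} = 42 - 132 = -90$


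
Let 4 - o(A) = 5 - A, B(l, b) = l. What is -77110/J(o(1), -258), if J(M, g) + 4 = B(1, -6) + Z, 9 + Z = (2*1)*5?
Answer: 38555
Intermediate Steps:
Z = 1 (Z = -9 + (2*1)*5 = -9 + 2*5 = -9 + 10 = 1)
o(A) = -1 + A (o(A) = 4 - (5 - A) = 4 + (-5 + A) = -1 + A)
J(M, g) = -2 (J(M, g) = -4 + (1 + 1) = -4 + 2 = -2)
-77110/J(o(1), -258) = -77110/(-2) = -77110*(-1/2) = 38555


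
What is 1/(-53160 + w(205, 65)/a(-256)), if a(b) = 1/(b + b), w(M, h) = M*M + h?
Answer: -1/21603240 ≈ -4.6289e-8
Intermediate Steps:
w(M, h) = h + M² (w(M, h) = M² + h = h + M²)
a(b) = 1/(2*b)
1/(-53160 + w(205, 65)/a(-256)) = 1/(-53160 + (65 + 205²)/(((½)/(-256)))) = 1/(-53160 + (65 + 42025)/(((½)*(-1/256)))) = 1/(-53160 + 42090/(-1/512)) = 1/(-53160 + 42090*(-512)) = 1/(-53160 - 21550080) = 1/(-21603240) = -1/21603240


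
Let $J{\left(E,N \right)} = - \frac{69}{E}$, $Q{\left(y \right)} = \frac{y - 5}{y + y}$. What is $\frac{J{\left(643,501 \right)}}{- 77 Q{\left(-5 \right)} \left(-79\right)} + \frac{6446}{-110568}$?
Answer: $- \frac{12610156883}{216236123796} \approx -0.058317$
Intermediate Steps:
$Q{\left(y \right)} = \frac{-5 + y}{2 y}$ ($Q{\left(y \right)} = \frac{y - 5}{2 y} = \left(-5 + y\right) \frac{1}{2 y} = \frac{-5 + y}{2 y}$)
$\frac{J{\left(643,501 \right)}}{- 77 Q{\left(-5 \right)} \left(-79\right)} + \frac{6446}{-110568} = \frac{\left(-69\right) \frac{1}{643}}{- 77 \frac{-5 - 5}{2 \left(-5\right)} \left(-79\right)} + \frac{6446}{-110568} = \frac{\left(-69\right) \frac{1}{643}}{- 77 \cdot \frac{1}{2} \left(- \frac{1}{5}\right) \left(-10\right) \left(-79\right)} + 6446 \left(- \frac{1}{110568}\right) = - \frac{69}{643 \left(-77\right) 1 \left(-79\right)} - \frac{3223}{55284} = - \frac{69}{643 \left(\left(-77\right) \left(-79\right)\right)} - \frac{3223}{55284} = - \frac{69}{643 \cdot 6083} - \frac{3223}{55284} = \left(- \frac{69}{643}\right) \frac{1}{6083} - \frac{3223}{55284} = - \frac{69}{3911369} - \frac{3223}{55284} = - \frac{12610156883}{216236123796}$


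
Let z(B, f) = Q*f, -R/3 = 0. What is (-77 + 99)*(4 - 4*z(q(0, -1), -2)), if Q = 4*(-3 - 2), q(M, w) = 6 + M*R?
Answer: -3432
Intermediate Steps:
R = 0 (R = -3*0 = 0)
q(M, w) = 6 (q(M, w) = 6 + M*0 = 6 + 0 = 6)
Q = -20 (Q = 4*(-5) = -20)
z(B, f) = -20*f
(-77 + 99)*(4 - 4*z(q(0, -1), -2)) = (-77 + 99)*(4 - (-80)*(-2)) = 22*(4 - 4*40) = 22*(4 - 160) = 22*(-156) = -3432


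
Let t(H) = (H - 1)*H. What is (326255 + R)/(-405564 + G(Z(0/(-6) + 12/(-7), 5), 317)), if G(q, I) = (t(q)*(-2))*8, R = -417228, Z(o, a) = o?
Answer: 4457677/19876284 ≈ 0.22427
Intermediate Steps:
t(H) = H*(-1 + H) (t(H) = (-1 + H)*H = H*(-1 + H))
G(q, I) = -16*q*(-1 + q) (G(q, I) = ((q*(-1 + q))*(-2))*8 = -2*q*(-1 + q)*8 = -16*q*(-1 + q))
(326255 + R)/(-405564 + G(Z(0/(-6) + 12/(-7), 5), 317)) = (326255 - 417228)/(-405564 + 16*(0/(-6) + 12/(-7))*(1 - (0/(-6) + 12/(-7)))) = -90973/(-405564 + 16*(0*(-⅙) + 12*(-⅐))*(1 - (0*(-⅙) + 12*(-⅐)))) = -90973/(-405564 + 16*(0 - 12/7)*(1 - (0 - 12/7))) = -90973/(-405564 + 16*(-12/7)*(1 - 1*(-12/7))) = -90973/(-405564 + 16*(-12/7)*(1 + 12/7)) = -90973/(-405564 + 16*(-12/7)*(19/7)) = -90973/(-405564 - 3648/49) = -90973/(-19876284/49) = -90973*(-49/19876284) = 4457677/19876284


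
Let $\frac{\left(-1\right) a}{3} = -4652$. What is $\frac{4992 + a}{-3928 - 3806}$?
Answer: $- \frac{3158}{1289} \approx -2.45$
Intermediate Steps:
$a = 13956$ ($a = \left(-3\right) \left(-4652\right) = 13956$)
$\frac{4992 + a}{-3928 - 3806} = \frac{4992 + 13956}{-3928 - 3806} = \frac{18948}{-7734} = 18948 \left(- \frac{1}{7734}\right) = - \frac{3158}{1289}$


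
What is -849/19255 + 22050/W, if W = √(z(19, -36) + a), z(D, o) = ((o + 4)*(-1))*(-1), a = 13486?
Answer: -849/19255 + 1575*√14/31 ≈ 190.06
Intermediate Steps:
z(D, o) = 4 + o (z(D, o) = ((4 + o)*(-1))*(-1) = (-4 - o)*(-1) = 4 + o)
W = 31*√14 (W = √((4 - 36) + 13486) = √(-32 + 13486) = √13454 = 31*√14 ≈ 115.99)
-849/19255 + 22050/W = -849/19255 + 22050/((31*√14)) = -849*1/19255 + 22050*(√14/434) = -849/19255 + 1575*√14/31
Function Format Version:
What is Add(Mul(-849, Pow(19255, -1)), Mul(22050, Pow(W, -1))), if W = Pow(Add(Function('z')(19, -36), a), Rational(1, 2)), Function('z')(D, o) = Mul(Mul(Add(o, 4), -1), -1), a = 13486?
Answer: Add(Rational(-849, 19255), Mul(Rational(1575, 31), Pow(14, Rational(1, 2)))) ≈ 190.06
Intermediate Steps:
Function('z')(D, o) = Add(4, o) (Function('z')(D, o) = Mul(Mul(Add(4, o), -1), -1) = Mul(Add(-4, Mul(-1, o)), -1) = Add(4, o))
W = Mul(31, Pow(14, Rational(1, 2))) (W = Pow(Add(Add(4, -36), 13486), Rational(1, 2)) = Pow(Add(-32, 13486), Rational(1, 2)) = Pow(13454, Rational(1, 2)) = Mul(31, Pow(14, Rational(1, 2))) ≈ 115.99)
Add(Mul(-849, Pow(19255, -1)), Mul(22050, Pow(W, -1))) = Add(Mul(-849, Pow(19255, -1)), Mul(22050, Pow(Mul(31, Pow(14, Rational(1, 2))), -1))) = Add(Mul(-849, Rational(1, 19255)), Mul(22050, Mul(Rational(1, 434), Pow(14, Rational(1, 2))))) = Add(Rational(-849, 19255), Mul(Rational(1575, 31), Pow(14, Rational(1, 2))))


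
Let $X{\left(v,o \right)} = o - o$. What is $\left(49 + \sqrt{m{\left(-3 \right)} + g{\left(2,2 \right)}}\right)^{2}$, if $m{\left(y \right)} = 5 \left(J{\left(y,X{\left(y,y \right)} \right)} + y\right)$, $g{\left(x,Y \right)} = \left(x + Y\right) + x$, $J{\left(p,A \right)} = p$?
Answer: $2377 + 196 i \sqrt{6} \approx 2377.0 + 480.1 i$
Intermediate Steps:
$X{\left(v,o \right)} = 0$
$g{\left(x,Y \right)} = Y + 2 x$ ($g{\left(x,Y \right)} = \left(Y + x\right) + x = Y + 2 x$)
$m{\left(y \right)} = 10 y$ ($m{\left(y \right)} = 5 \left(y + y\right) = 5 \cdot 2 y = 10 y$)
$\left(49 + \sqrt{m{\left(-3 \right)} + g{\left(2,2 \right)}}\right)^{2} = \left(49 + \sqrt{10 \left(-3\right) + \left(2 + 2 \cdot 2\right)}\right)^{2} = \left(49 + \sqrt{-30 + \left(2 + 4\right)}\right)^{2} = \left(49 + \sqrt{-30 + 6}\right)^{2} = \left(49 + \sqrt{-24}\right)^{2} = \left(49 + 2 i \sqrt{6}\right)^{2}$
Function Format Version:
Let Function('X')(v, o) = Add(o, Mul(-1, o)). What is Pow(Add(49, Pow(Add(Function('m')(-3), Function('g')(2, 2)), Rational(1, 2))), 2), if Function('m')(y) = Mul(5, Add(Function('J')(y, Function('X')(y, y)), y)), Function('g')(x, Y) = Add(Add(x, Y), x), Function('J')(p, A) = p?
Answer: Add(2377, Mul(196, I, Pow(6, Rational(1, 2)))) ≈ Add(2377.0, Mul(480.10, I))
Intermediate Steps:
Function('X')(v, o) = 0
Function('g')(x, Y) = Add(Y, Mul(2, x)) (Function('g')(x, Y) = Add(Add(Y, x), x) = Add(Y, Mul(2, x)))
Function('m')(y) = Mul(10, y) (Function('m')(y) = Mul(5, Add(y, y)) = Mul(5, Mul(2, y)) = Mul(10, y))
Pow(Add(49, Pow(Add(Function('m')(-3), Function('g')(2, 2)), Rational(1, 2))), 2) = Pow(Add(49, Pow(Add(Mul(10, -3), Add(2, Mul(2, 2))), Rational(1, 2))), 2) = Pow(Add(49, Pow(Add(-30, Add(2, 4)), Rational(1, 2))), 2) = Pow(Add(49, Pow(Add(-30, 6), Rational(1, 2))), 2) = Pow(Add(49, Pow(-24, Rational(1, 2))), 2) = Pow(Add(49, Mul(2, I, Pow(6, Rational(1, 2)))), 2)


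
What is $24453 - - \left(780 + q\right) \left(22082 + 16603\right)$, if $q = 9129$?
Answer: $383354118$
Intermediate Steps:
$24453 - - \left(780 + q\right) \left(22082 + 16603\right) = 24453 - - \left(780 + 9129\right) \left(22082 + 16603\right) = 24453 - - 9909 \cdot 38685 = 24453 - \left(-1\right) 383329665 = 24453 - -383329665 = 24453 + 383329665 = 383354118$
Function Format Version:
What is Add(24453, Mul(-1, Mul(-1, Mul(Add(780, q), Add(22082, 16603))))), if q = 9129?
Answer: 383354118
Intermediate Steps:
Add(24453, Mul(-1, Mul(-1, Mul(Add(780, q), Add(22082, 16603))))) = Add(24453, Mul(-1, Mul(-1, Mul(Add(780, 9129), Add(22082, 16603))))) = Add(24453, Mul(-1, Mul(-1, Mul(9909, 38685)))) = Add(24453, Mul(-1, Mul(-1, 383329665))) = Add(24453, Mul(-1, -383329665)) = Add(24453, 383329665) = 383354118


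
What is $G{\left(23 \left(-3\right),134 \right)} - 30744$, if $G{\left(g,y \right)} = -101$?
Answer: $-30845$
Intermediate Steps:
$G{\left(23 \left(-3\right),134 \right)} - 30744 = -101 - 30744 = -30845$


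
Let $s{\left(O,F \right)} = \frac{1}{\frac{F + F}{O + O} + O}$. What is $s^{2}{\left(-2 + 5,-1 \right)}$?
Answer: $\frac{9}{64} \approx 0.14063$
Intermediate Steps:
$s{\left(O,F \right)} = \frac{1}{O + \frac{F}{O}}$ ($s{\left(O,F \right)} = \frac{1}{\frac{2 F}{2 O} + O} = \frac{1}{2 F \frac{1}{2 O} + O} = \frac{1}{\frac{F}{O} + O} = \frac{1}{O + \frac{F}{O}}$)
$s^{2}{\left(-2 + 5,-1 \right)} = \left(\frac{-2 + 5}{-1 + \left(-2 + 5\right)^{2}}\right)^{2} = \left(\frac{3}{-1 + 3^{2}}\right)^{2} = \left(\frac{3}{-1 + 9}\right)^{2} = \left(\frac{3}{8}\right)^{2} = \frac{9}{64}$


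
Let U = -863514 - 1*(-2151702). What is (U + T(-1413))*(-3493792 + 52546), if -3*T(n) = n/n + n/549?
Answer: -270411390057000/61 ≈ -4.4330e+12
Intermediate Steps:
T(n) = -⅓ - n/1647 (T(n) = -(n/n + n/549)/3 = -(1 + n*(1/549))/3 = -(1 + n/549)/3 = -⅓ - n/1647)
U = 1288188 (U = -863514 + 2151702 = 1288188)
(U + T(-1413))*(-3493792 + 52546) = (1288188 + (-⅓ - 1/1647*(-1413)))*(-3493792 + 52546) = (1288188 + (-⅓ + 157/183))*(-3441246) = (1288188 + 32/61)*(-3441246) = (78579500/61)*(-3441246) = -270411390057000/61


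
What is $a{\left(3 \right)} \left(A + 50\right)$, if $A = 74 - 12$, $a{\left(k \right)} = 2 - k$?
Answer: $-112$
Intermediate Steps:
$A = 62$ ($A = 74 - 12 = 62$)
$a{\left(3 \right)} \left(A + 50\right) = \left(2 - 3\right) \left(62 + 50\right) = \left(2 - 3\right) 112 = \left(-1\right) 112 = -112$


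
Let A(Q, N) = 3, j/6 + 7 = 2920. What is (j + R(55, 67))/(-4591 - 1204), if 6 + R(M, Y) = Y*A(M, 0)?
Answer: -17673/5795 ≈ -3.0497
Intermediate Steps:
j = 17478 (j = -42 + 6*2920 = -42 + 17520 = 17478)
R(M, Y) = -6 + 3*Y (R(M, Y) = -6 + Y*3 = -6 + 3*Y)
(j + R(55, 67))/(-4591 - 1204) = (17478 + (-6 + 3*67))/(-4591 - 1204) = (17478 + (-6 + 201))/(-5795) = (17478 + 195)*(-1/5795) = 17673*(-1/5795) = -17673/5795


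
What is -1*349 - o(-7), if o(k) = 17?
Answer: -366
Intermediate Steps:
-1*349 - o(-7) = -1*349 - 1*17 = -349 - 17 = -366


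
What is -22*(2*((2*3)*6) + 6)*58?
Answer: -99528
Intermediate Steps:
-22*(2*((2*3)*6) + 6)*58 = -22*(2*(6*6) + 6)*58 = -22*(2*36 + 6)*58 = -22*(72 + 6)*58 = -22*78*58 = -1716*58 = -99528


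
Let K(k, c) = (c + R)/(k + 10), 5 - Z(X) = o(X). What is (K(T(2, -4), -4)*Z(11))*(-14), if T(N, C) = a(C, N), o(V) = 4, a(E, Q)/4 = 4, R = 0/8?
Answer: 28/13 ≈ 2.1538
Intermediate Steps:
R = 0 (R = 0*(⅛) = 0)
a(E, Q) = 16 (a(E, Q) = 4*4 = 16)
Z(X) = 1 (Z(X) = 5 - 1*4 = 5 - 4 = 1)
T(N, C) = 16
K(k, c) = c/(10 + k) (K(k, c) = (c + 0)/(k + 10) = c/(10 + k))
(K(T(2, -4), -4)*Z(11))*(-14) = (-4/(10 + 16)*1)*(-14) = (-4/26*1)*(-14) = (-4*1/26*1)*(-14) = -2/13*1*(-14) = -2/13*(-14) = 28/13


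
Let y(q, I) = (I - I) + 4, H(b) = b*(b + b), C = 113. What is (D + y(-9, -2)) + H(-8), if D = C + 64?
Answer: 309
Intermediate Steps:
H(b) = 2*b**2 (H(b) = b*(2*b) = 2*b**2)
y(q, I) = 4 (y(q, I) = 0 + 4 = 4)
D = 177 (D = 113 + 64 = 177)
(D + y(-9, -2)) + H(-8) = (177 + 4) + 2*(-8)**2 = 181 + 2*64 = 181 + 128 = 309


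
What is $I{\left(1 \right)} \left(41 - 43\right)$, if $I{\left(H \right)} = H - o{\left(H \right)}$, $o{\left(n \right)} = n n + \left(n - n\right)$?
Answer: $0$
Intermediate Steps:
$o{\left(n \right)} = n^{2}$ ($o{\left(n \right)} = n^{2} + 0 = n^{2}$)
$I{\left(H \right)} = H - H^{2}$
$I{\left(1 \right)} \left(41 - 43\right) = 1 \left(1 - 1\right) \left(41 - 43\right) = 1 \left(1 - 1\right) \left(-2\right) = 1 \cdot 0 \left(-2\right) = 0 \left(-2\right) = 0$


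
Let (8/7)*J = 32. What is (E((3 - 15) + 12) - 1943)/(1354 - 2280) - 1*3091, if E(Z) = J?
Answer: -2860351/926 ≈ -3088.9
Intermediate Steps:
J = 28 (J = (7/8)*32 = 28)
E(Z) = 28
(E((3 - 15) + 12) - 1943)/(1354 - 2280) - 1*3091 = (28 - 1943)/(1354 - 2280) - 1*3091 = -1915/(-926) - 3091 = -1915*(-1/926) - 3091 = 1915/926 - 3091 = -2860351/926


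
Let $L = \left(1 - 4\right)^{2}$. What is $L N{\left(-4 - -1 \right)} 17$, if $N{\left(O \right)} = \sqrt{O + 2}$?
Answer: $153 i \approx 153.0 i$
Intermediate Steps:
$N{\left(O \right)} = \sqrt{2 + O}$
$L = 9$ ($L = \left(-3\right)^{2} = 9$)
$L N{\left(-4 - -1 \right)} 17 = 9 \sqrt{2 - 3} \cdot 17 = 9 \sqrt{-1} \cdot 17 = 9 i 17 = 153 i$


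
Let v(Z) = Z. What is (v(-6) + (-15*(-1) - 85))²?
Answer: 5776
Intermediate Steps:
(v(-6) + (-15*(-1) - 85))² = (-6 + (-15*(-1) - 85))² = (-6 + (15 - 85))² = (-6 - 70)² = (-76)² = 5776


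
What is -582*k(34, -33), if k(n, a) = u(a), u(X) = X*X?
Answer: -633798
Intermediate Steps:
u(X) = X**2
k(n, a) = a**2
-582*k(34, -33) = -582*(-33)**2 = -582*1089 = -633798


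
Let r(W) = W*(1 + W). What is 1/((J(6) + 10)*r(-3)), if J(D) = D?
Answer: 1/96 ≈ 0.010417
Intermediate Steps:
1/((J(6) + 10)*r(-3)) = 1/((6 + 10)*(-3*(1 - 3))) = 1/(16*(-3*(-2))) = 1/(16*6) = 1/96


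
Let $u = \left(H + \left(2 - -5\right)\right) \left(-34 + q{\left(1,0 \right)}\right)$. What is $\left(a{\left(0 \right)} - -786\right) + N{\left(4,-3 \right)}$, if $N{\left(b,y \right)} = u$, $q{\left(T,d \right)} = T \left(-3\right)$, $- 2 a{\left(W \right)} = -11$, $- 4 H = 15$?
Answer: $\frac{2685}{4} \approx 671.25$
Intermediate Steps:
$H = - \frac{15}{4}$ ($H = \left(- \frac{1}{4}\right) 15 = - \frac{15}{4} \approx -3.75$)
$a{\left(W \right)} = \frac{11}{2}$ ($a{\left(W \right)} = \left(- \frac{1}{2}\right) \left(-11\right) = \frac{11}{2}$)
$q{\left(T,d \right)} = - 3 T$
$u = - \frac{481}{4}$ ($u = \left(- \frac{15}{4} + \left(2 - -5\right)\right) \left(-34 - 3\right) = \left(- \frac{15}{4} + \left(2 + 5\right)\right) \left(-34 - 3\right) = \left(- \frac{15}{4} + 7\right) \left(-37\right) = \frac{13}{4} \left(-37\right) = - \frac{481}{4} \approx -120.25$)
$N{\left(b,y \right)} = - \frac{481}{4}$
$\left(a{\left(0 \right)} - -786\right) + N{\left(4,-3 \right)} = \left(\frac{11}{2} - -786\right) - \frac{481}{4} = \left(\frac{11}{2} + 786\right) - \frac{481}{4} = \frac{1583}{2} - \frac{481}{4} = \frac{2685}{4}$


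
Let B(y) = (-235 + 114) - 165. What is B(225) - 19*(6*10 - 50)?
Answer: -476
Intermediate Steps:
B(y) = -286 (B(y) = -121 - 165 = -286)
B(225) - 19*(6*10 - 50) = -286 - 19*(6*10 - 50) = -286 - 19*(60 - 50) = -286 - 19*10 = -286 - 1*190 = -286 - 190 = -476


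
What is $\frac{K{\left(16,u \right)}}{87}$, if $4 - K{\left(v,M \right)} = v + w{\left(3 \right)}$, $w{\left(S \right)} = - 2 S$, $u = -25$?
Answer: $- \frac{2}{29} \approx -0.068966$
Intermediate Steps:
$K{\left(v,M \right)} = 10 - v$ ($K{\left(v,M \right)} = 4 - \left(v - 6\right) = 4 - \left(-6 + v\right) = 10 - v$)
$\frac{K{\left(16,u \right)}}{87} = \frac{10 - 16}{87} = \left(10 - 16\right) \frac{1}{87} = \left(-6\right) \frac{1}{87} = - \frac{2}{29}$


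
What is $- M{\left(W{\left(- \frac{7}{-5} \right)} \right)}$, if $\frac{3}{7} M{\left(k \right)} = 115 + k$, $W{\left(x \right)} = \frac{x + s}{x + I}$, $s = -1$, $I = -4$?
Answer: $- \frac{10451}{39} \approx -267.97$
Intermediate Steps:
$W{\left(x \right)} = \frac{-1 + x}{-4 + x}$ ($W{\left(x \right)} = \frac{x - 1}{x - 4} = \frac{-1 + x}{-4 + x}$)
$M{\left(k \right)} = \frac{805}{3} + \frac{7 k}{3}$ ($M{\left(k \right)} = \frac{7 \left(115 + k\right)}{3} = \frac{805}{3} + \frac{7 k}{3}$)
$- M{\left(W{\left(- \frac{7}{-5} \right)} \right)} = - (\frac{805}{3} + \frac{7 \frac{-1 - \frac{7}{-5}}{-4 - \frac{7}{-5}}}{3}) = - (\frac{805}{3} + \frac{7 \frac{-1 - - \frac{7}{5}}{-4 - - \frac{7}{5}}}{3}) = - (\frac{805}{3} + \frac{7 \frac{-1 + \frac{7}{5}}{-4 + \frac{7}{5}}}{3}) = - (\frac{805}{3} + \frac{7 \frac{1}{- \frac{13}{5}} \cdot \frac{2}{5}}{3}) = - (\frac{805}{3} + \frac{7 \left(\left(- \frac{5}{13}\right) \frac{2}{5}\right)}{3}) = - (\frac{805}{3} + \frac{7}{3} \left(- \frac{2}{13}\right)) = - (\frac{805}{3} - \frac{14}{39}) = \left(-1\right) \frac{10451}{39} = - \frac{10451}{39}$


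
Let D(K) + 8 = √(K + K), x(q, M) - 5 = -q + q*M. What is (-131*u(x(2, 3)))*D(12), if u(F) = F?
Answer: 9432 - 2358*√6 ≈ 3656.1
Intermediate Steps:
x(q, M) = 5 - q + M*q (x(q, M) = 5 + (-q + q*M) = 5 + (-q + M*q) = 5 - q + M*q)
D(K) = -8 + √2*√K (D(K) = -8 + √(K + K) = -8 + √(2*K) = -8 + √2*√K)
(-131*u(x(2, 3)))*D(12) = (-131*(5 - 1*2 + 3*2))*(-8 + √2*√12) = (-131*(5 - 2 + 6))*(-8 + √2*(2*√3)) = (-131*9)*(-8 + 2*√6) = -1179*(-8 + 2*√6) = 9432 - 2358*√6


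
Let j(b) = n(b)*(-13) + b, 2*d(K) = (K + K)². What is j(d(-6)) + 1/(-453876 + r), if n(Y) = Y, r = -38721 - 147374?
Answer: -552934945/639971 ≈ -864.00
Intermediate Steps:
r = -186095
d(K) = 2*K² (d(K) = (K + K)²/2 = (2*K)²/2 = (4*K²)/2 = 2*K²)
j(b) = -12*b (j(b) = b*(-13) + b = -13*b + b = -12*b)
j(d(-6)) + 1/(-453876 + r) = -24*(-6)² + 1/(-453876 - 186095) = -24*36 + 1/(-639971) = -12*72 - 1/639971 = -864 - 1/639971 = -552934945/639971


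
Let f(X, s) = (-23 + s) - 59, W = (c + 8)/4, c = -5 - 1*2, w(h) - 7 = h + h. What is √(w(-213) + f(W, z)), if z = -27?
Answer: 4*I*√33 ≈ 22.978*I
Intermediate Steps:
w(h) = 7 + 2*h (w(h) = 7 + (h + h) = 7 + 2*h)
c = -7 (c = -5 - 2 = -7)
W = ¼ (W = (-7 + 8)/4 = (¼)*1 = ¼ ≈ 0.25000)
f(X, s) = -82 + s
√(w(-213) + f(W, z)) = √((7 + 2*(-213)) + (-82 - 27)) = √((7 - 426) - 109) = √(-419 - 109) = √(-528) = 4*I*√33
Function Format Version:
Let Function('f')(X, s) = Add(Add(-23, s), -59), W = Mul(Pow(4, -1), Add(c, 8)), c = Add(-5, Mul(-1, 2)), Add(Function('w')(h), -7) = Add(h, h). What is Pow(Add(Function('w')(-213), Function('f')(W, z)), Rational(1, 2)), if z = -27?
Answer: Mul(4, I, Pow(33, Rational(1, 2))) ≈ Mul(22.978, I)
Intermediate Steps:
Function('w')(h) = Add(7, Mul(2, h)) (Function('w')(h) = Add(7, Add(h, h)) = Add(7, Mul(2, h)))
c = -7 (c = Add(-5, -2) = -7)
W = Rational(1, 4) (W = Mul(Pow(4, -1), Add(-7, 8)) = Mul(Rational(1, 4), 1) = Rational(1, 4) ≈ 0.25000)
Function('f')(X, s) = Add(-82, s)
Pow(Add(Function('w')(-213), Function('f')(W, z)), Rational(1, 2)) = Pow(Add(Add(7, Mul(2, -213)), Add(-82, -27)), Rational(1, 2)) = Pow(Add(Add(7, -426), -109), Rational(1, 2)) = Pow(Add(-419, -109), Rational(1, 2)) = Pow(-528, Rational(1, 2)) = Mul(4, I, Pow(33, Rational(1, 2)))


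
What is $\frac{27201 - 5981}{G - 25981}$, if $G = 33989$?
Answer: $\frac{5305}{2002} \approx 2.6498$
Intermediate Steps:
$\frac{27201 - 5981}{G - 25981} = \frac{27201 - 5981}{33989 - 25981} = \frac{21220}{8008} = 21220 \cdot \frac{1}{8008} = \frac{5305}{2002}$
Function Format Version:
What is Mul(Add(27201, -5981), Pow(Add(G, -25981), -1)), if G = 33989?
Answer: Rational(5305, 2002) ≈ 2.6498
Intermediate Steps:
Mul(Add(27201, -5981), Pow(Add(G, -25981), -1)) = Mul(Add(27201, -5981), Pow(Add(33989, -25981), -1)) = Mul(21220, Pow(8008, -1)) = Mul(21220, Rational(1, 8008)) = Rational(5305, 2002)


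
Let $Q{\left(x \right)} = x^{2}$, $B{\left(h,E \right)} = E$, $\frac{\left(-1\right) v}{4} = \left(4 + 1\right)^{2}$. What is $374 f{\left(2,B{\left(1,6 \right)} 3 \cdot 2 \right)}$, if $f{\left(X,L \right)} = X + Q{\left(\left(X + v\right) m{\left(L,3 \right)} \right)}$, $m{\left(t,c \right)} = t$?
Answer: $4655097964$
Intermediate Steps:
$v = -100$ ($v = - 4 \left(4 + 1\right)^{2} = - 4 \cdot 5^{2} = \left(-4\right) 25 = -100$)
$f{\left(X,L \right)} = X + L^{2} \left(-100 + X\right)^{2}$ ($f{\left(X,L \right)} = X + \left(\left(X - 100\right) L\right)^{2} = X + \left(\left(-100 + X\right) L\right)^{2} = X + \left(L \left(-100 + X\right)\right)^{2} = X + L^{2} \left(-100 + X\right)^{2}$)
$374 f{\left(2,B{\left(1,6 \right)} 3 \cdot 2 \right)} = 374 \left(2 + \left(6 \cdot 3 \cdot 2\right)^{2} \left(-100 + 2\right)^{2}\right) = 374 \left(2 + \left(18 \cdot 2\right)^{2} \left(-98\right)^{2}\right) = 374 \left(2 + 36^{2} \cdot 9604\right) = 374 \left(2 + 1296 \cdot 9604\right) = 374 \left(2 + 12446784\right) = 374 \cdot 12446786 = 4655097964$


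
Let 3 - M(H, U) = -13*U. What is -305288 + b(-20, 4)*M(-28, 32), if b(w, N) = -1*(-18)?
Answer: -297746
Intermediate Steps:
M(H, U) = 3 + 13*U (M(H, U) = 3 - (-13)*U = 3 + 13*U)
b(w, N) = 18
-305288 + b(-20, 4)*M(-28, 32) = -305288 + 18*(3 + 13*32) = -305288 + 18*(3 + 416) = -305288 + 18*419 = -305288 + 7542 = -297746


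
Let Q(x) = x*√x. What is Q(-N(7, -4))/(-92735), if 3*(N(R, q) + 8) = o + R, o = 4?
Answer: -13*√39/834615 ≈ -9.7272e-5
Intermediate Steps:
N(R, q) = -20/3 + R/3 (N(R, q) = -8 + (4 + R)/3 = -8 + (4/3 + R/3) = -20/3 + R/3)
Q(x) = x^(3/2)
Q(-N(7, -4))/(-92735) = (-(-20/3 + (⅓)*7))^(3/2)/(-92735) = (-(-20/3 + 7/3))^(3/2)*(-1/92735) = (-1*(-13/3))^(3/2)*(-1/92735) = (13/3)^(3/2)*(-1/92735) = (13*√39/9)*(-1/92735) = -13*√39/834615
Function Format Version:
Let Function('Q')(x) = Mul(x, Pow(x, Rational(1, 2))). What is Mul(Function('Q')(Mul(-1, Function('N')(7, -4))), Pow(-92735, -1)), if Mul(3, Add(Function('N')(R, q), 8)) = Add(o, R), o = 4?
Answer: Mul(Rational(-13, 834615), Pow(39, Rational(1, 2))) ≈ -9.7272e-5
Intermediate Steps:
Function('N')(R, q) = Add(Rational(-20, 3), Mul(Rational(1, 3), R)) (Function('N')(R, q) = Add(-8, Mul(Rational(1, 3), Add(4, R))) = Add(-8, Add(Rational(4, 3), Mul(Rational(1, 3), R))) = Add(Rational(-20, 3), Mul(Rational(1, 3), R)))
Function('Q')(x) = Pow(x, Rational(3, 2))
Mul(Function('Q')(Mul(-1, Function('N')(7, -4))), Pow(-92735, -1)) = Mul(Pow(Mul(-1, Add(Rational(-20, 3), Mul(Rational(1, 3), 7))), Rational(3, 2)), Pow(-92735, -1)) = Mul(Pow(Mul(-1, Add(Rational(-20, 3), Rational(7, 3))), Rational(3, 2)), Rational(-1, 92735)) = Mul(Pow(Mul(-1, Rational(-13, 3)), Rational(3, 2)), Rational(-1, 92735)) = Mul(Pow(Rational(13, 3), Rational(3, 2)), Rational(-1, 92735)) = Mul(Mul(Rational(13, 9), Pow(39, Rational(1, 2))), Rational(-1, 92735)) = Mul(Rational(-13, 834615), Pow(39, Rational(1, 2)))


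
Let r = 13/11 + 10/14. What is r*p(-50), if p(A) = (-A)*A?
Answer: -365000/77 ≈ -4740.3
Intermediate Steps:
p(A) = -A²
r = 146/77 (r = 13*(1/11) + 10*(1/14) = 13/11 + 5/7 = 146/77 ≈ 1.8961)
r*p(-50) = 146*(-1*(-50)²)/77 = 146*(-1*2500)/77 = (146/77)*(-2500) = -365000/77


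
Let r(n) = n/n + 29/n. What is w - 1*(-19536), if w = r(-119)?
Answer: 2324874/119 ≈ 19537.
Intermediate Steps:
r(n) = 1 + 29/n
w = 90/119 (w = (29 - 119)/(-119) = -1/119*(-90) = 90/119 ≈ 0.75630)
w - 1*(-19536) = 90/119 - 1*(-19536) = 90/119 + 19536 = 2324874/119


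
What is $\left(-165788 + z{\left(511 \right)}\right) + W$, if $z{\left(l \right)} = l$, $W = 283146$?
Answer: $117869$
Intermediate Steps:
$\left(-165788 + z{\left(511 \right)}\right) + W = \left(-165788 + 511\right) + 283146 = -165277 + 283146 = 117869$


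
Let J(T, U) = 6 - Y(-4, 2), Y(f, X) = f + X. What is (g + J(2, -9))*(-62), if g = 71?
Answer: -4898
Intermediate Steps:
Y(f, X) = X + f
J(T, U) = 8 (J(T, U) = 6 - (2 - 4) = 6 - 1*(-2) = 6 + 2 = 8)
(g + J(2, -9))*(-62) = (71 + 8)*(-62) = 79*(-62) = -4898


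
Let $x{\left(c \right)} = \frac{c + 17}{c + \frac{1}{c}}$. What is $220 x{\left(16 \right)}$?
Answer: $\frac{116160}{257} \approx 451.98$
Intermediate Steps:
$x{\left(c \right)} = \frac{17 + c}{c + \frac{1}{c}}$
$220 x{\left(16 \right)} = 220 \frac{16 \left(17 + 16\right)}{1 + 16^{2}} = 220 \cdot 16 \frac{1}{1 + 256} \cdot 33 = 220 \cdot 16 \cdot \frac{1}{257} \cdot 33 = 220 \cdot \frac{528}{257} = \frac{116160}{257}$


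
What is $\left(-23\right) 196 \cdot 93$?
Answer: $-419244$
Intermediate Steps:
$\left(-23\right) 196 \cdot 93 = \left(-4508\right) 93 = -419244$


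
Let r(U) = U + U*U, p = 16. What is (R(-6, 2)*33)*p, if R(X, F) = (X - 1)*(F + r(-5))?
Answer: -81312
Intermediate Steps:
r(U) = U + U²
R(X, F) = (-1 + X)*(20 + F) (R(X, F) = (X - 1)*(F - 5*(1 - 5)) = (-1 + X)*(F - 5*(-4)) = (-1 + X)*(F + 20) = (-1 + X)*(20 + F))
(R(-6, 2)*33)*p = ((-20 - 1*2 + 20*(-6) + 2*(-6))*33)*16 = ((-20 - 2 - 120 - 12)*33)*16 = -154*33*16 = -5082*16 = -81312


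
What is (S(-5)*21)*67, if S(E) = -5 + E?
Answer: -14070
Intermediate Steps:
(S(-5)*21)*67 = ((-5 - 5)*21)*67 = -10*21*67 = -210*67 = -14070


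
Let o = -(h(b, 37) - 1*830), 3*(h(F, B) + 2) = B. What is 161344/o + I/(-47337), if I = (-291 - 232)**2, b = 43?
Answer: 22240014973/116401683 ≈ 191.06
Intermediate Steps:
h(F, B) = -2 + B/3
I = 273529 (I = (-523)**2 = 273529)
o = 2459/3 (o = -((-2 + (1/3)*37) - 1*830) = -((-2 + 37/3) - 830) = -(31/3 - 830) = -1*(-2459/3) = 2459/3 ≈ 819.67)
161344/o + I/(-47337) = 161344/(2459/3) + 273529/(-47337) = 161344*(3/2459) + 273529*(-1/47337) = 484032/2459 - 273529/47337 = 22240014973/116401683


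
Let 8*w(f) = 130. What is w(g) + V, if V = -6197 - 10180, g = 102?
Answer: -65443/4 ≈ -16361.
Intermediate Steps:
w(f) = 65/4 (w(f) = (⅛)*130 = 65/4)
V = -16377
w(g) + V = 65/4 - 16377 = -65443/4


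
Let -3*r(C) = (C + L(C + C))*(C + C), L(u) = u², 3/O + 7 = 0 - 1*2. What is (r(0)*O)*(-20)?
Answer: 0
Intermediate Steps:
O = -⅓ (O = 3/(-7 + (0 - 1*2)) = 3/(-7 + (0 - 2)) = 3/(-7 - 2) = 3/(-9) = 3*(-⅑) = -⅓ ≈ -0.33333)
r(C) = -2*C*(C + 4*C²)/3 (r(C) = -(C + (C + C)²)*(C + C)/3 = -(C + (2*C)²)*2*C/3 = -(C + 4*C²)*2*C/3 = -2*C*(C + 4*C²)/3)
(r(0)*O)*(-20) = (-⅔*0²*(1 + 4*0)*(-⅓))*(-20) = (-⅔*0*(1 + 0)*(-⅓))*(-20) = (-⅔*0*1*(-⅓))*(-20) = (0*(-⅓))*(-20) = 0*(-20) = 0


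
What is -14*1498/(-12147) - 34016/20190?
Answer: 1705388/40874655 ≈ 0.041722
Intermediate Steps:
-14*1498/(-12147) - 34016/20190 = -20972*(-1/12147) - 34016*1/20190 = 20972/12147 - 17008/10095 = 1705388/40874655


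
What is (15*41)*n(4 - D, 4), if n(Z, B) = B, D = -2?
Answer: 2460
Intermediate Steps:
(15*41)*n(4 - D, 4) = (15*41)*4 = 615*4 = 2460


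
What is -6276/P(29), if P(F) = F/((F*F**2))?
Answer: -5278116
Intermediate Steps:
P(F) = F**(-2) (P(F) = F/(F**3) = F/F**3 = F**(-2))
-6276/P(29) = -6276/(29**(-2)) = -6276/1/841 = -6276*841 = -5278116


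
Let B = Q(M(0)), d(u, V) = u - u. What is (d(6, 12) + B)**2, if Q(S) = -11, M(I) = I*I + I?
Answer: 121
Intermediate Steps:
M(I) = I + I**2 (M(I) = I**2 + I = I + I**2)
d(u, V) = 0
B = -11
(d(6, 12) + B)**2 = (0 - 11)**2 = (-11)**2 = 121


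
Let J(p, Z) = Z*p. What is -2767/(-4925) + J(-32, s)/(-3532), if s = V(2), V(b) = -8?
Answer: 2128061/4348775 ≈ 0.48935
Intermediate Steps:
s = -8
-2767/(-4925) + J(-32, s)/(-3532) = -2767/(-4925) - 8*(-32)/(-3532) = -2767*(-1/4925) + 256*(-1/3532) = 2767/4925 - 64/883 = 2128061/4348775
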